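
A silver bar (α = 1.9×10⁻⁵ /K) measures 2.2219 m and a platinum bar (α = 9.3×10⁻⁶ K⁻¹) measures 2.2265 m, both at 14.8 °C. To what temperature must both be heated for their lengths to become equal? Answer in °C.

T = 228.7 °C

Equal length when α₁L₁ΔT − α₂L₂ΔT = L₂ − L₁ = 4.60×10⁻³ m
α₁L₁ = 4.22161×10⁻⁵, α₂L₂ = 2.070645×10⁻⁵ → Δ(αL) = 2.150965×10⁻⁵ m/K
ΔT = 4.60×10⁻³ / 2.150965×10⁻⁵ = 213.858 K, so T = 14.8 + 213.858 = 228.658 °C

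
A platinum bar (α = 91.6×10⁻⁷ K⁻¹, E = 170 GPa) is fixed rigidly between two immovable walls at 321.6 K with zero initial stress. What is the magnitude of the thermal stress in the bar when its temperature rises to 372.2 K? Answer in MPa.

σ = 78.8 MPa

Fully constrained: the free strain ε = αΔT is blocked, so σ = Eε = EαΔT.
|ΔT| = 50.6 K
σ = 170×10⁹ × 91.6×10⁻⁷ × 50.6 = 7.88×10⁷ Pa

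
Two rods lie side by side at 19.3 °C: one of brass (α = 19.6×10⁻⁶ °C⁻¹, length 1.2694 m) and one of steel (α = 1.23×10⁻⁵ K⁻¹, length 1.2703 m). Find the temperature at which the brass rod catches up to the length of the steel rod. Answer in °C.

Equal length when α₁L₁ΔT − α₂L₂ΔT = L₂ − L₁ = 9.00×10⁻⁴ m
α₁L₁ = 2.488024×10⁻⁵, α₂L₂ = 1.562469×10⁻⁵ → Δ(αL) = 9.25555×10⁻⁶ m/K
ΔT = 9.00×10⁻⁴ / 9.25555×10⁻⁶ = 97.239 K, so T = 19.3 + 97.239 = 116.539 °C

T = 116.5 °C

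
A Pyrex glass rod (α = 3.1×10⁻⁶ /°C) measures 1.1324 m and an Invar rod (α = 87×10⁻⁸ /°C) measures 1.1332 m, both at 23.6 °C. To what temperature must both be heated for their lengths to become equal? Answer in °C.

T = 340.5 °C

Equal length when α₁L₁ΔT − α₂L₂ΔT = L₂ − L₁ = 8.00×10⁻⁴ m
α₁L₁ = 3.51044×10⁻⁶, α₂L₂ = 9.85884×10⁻⁷ → Δ(αL) = 2.524556×10⁻⁶ m/K
ΔT = 8.00×10⁻⁴ / 2.524556×10⁻⁶ = 316.887 K, so T = 23.6 + 316.887 = 340.487 °C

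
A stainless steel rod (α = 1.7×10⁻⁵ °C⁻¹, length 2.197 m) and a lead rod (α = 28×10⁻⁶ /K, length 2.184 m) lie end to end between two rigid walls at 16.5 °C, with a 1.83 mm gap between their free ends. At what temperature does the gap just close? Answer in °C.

α₁L₁ = 3.7349×10⁻⁵ m/K, α₂L₂ = 6.1152×10⁻⁵ m/K → total 9.8501×10⁻⁵ m/K
ΔT = g/(α₁L₁+α₂L₂) = 1.83×10⁻³ / 9.8501×10⁻⁵ = 18.578 K
T = 16.5 + 18.578 = 35.078 °C

T = 35.1 °C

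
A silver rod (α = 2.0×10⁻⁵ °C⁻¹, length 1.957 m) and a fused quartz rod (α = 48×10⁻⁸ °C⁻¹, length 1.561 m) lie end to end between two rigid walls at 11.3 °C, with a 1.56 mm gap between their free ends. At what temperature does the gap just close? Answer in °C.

T = 50.4 °C

Gap closes when ΔL₁ + ΔL₂ = 1.56 mm = 1.56×10⁻³ m
(α₁L₁ + α₂L₂)ΔT = g
α₁L₁ + α₂L₂ = 2.0×10⁻⁵×1.957 + 48×10⁻⁸×1.561 = 3.988928×10⁻⁵ m/K
ΔT = 1.56×10⁻³ / 3.988928×10⁻⁵ = 39.108 K
T = 11.3 + 39.108 = 50.408 °C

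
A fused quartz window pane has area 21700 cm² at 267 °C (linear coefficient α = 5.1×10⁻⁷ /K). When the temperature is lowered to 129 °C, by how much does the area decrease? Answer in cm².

ΔA = 3.05 cm²

Area coefficient ≈ 2α; |ΔT| = 138 K
ΔA = 2αA₀ΔT = 2(5.1×10⁻⁷)(21700)(138) = 3.05 cm²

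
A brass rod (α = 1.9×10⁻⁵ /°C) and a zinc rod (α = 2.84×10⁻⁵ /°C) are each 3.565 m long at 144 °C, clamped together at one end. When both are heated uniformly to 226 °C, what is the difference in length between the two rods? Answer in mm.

ΔT = 82 K
brass: ΔL = 1.9×10⁻⁵ × 3.565 m × 82 = 5.5543×10⁻³ m = 5.5543 mm
zinc: ΔL = 2.84×10⁻⁵ × 3.565 m × 82 = 8.3022×10⁻³ m = 8.3022 mm
difference = 8.3022 − 5.5543 = 2.7479 mm

2.75 mm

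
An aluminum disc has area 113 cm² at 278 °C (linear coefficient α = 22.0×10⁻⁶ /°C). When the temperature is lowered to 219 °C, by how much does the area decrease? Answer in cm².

Area coefficient ≈ 2α; |ΔT| = 59 K
ΔA = 2αA₀ΔT = 2(22.0×10⁻⁶)(113)(59) = 0.293 cm²

ΔA = 0.293 cm²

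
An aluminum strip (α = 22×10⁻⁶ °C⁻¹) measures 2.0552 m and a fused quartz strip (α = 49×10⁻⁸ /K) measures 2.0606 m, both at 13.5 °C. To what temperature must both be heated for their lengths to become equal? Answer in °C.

T = 135.7 °C

Equal length when α₁L₁ΔT − α₂L₂ΔT = L₂ − L₁ = 5.40×10⁻³ m
α₁L₁ = 4.52144×10⁻⁵, α₂L₂ = 1.009694×10⁻⁶ → Δ(αL) = 4.4204706×10⁻⁵ m/K
ΔT = 5.40×10⁻³ / 4.4204706×10⁻⁵ = 122.159 K, so T = 13.5 + 122.159 = 135.659 °C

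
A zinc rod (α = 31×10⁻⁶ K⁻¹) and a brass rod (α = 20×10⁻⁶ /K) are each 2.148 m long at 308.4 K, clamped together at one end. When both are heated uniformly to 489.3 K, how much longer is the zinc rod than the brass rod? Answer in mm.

4.27 mm

ΔT = 180.9 K
zinc: ΔL = 31×10⁻⁶ × 2.148 m × 180.9 = 1.2046×10⁻² m = 12.046 mm
brass: ΔL = 20×10⁻⁶ × 2.148 m × 180.9 = 7.7715×10⁻³ m = 7.7715 mm
difference = 12.046 − 7.7715 = 4.2745 mm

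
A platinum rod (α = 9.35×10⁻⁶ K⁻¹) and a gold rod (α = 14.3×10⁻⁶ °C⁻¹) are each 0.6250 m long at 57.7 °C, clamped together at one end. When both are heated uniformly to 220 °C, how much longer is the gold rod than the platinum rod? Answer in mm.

ΔT = 162.3 K
platinum: ΔL = 9.35×10⁻⁶ × 0.6250 m × 162.3 = 9.4844×10⁻⁴ m = 0.94844 mm
gold: ΔL = 14.3×10⁻⁶ × 0.6250 m × 162.3 = 1.4506×10⁻³ m = 1.4506 mm
difference = 1.4506 − 0.94844 = 0.50216 mm

0.502 mm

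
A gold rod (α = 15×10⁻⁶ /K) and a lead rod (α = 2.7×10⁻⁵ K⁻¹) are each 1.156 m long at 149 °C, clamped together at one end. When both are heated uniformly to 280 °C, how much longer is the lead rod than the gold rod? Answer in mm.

1.82 mm

ΔT = 131 K
gold: ΔL = 15×10⁻⁶ × 1.156 m × 131 = 2.2715×10⁻³ m = 2.2715 mm
lead: ΔL = 2.7×10⁻⁵ × 1.156 m × 131 = 4.0888×10⁻³ m = 4.0888 mm
difference = 4.0888 − 2.2715 = 1.8173 mm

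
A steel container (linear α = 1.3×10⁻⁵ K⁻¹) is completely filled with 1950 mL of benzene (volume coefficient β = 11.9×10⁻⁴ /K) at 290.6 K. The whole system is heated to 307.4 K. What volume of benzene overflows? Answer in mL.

37.7 mL

The container also expands: β_container ≈ 3α = 3.9×10⁻⁵ /K
Net overflow = V₀(β_liq − 3α_cont)ΔT
β − 3α = 1.19×10⁻³ − 3.9×10⁻⁵ = 1.151×10⁻³ /K; ΔT = 16.8 K
ΔV = 1950 × 1.151×10⁻³ × 16.8 = 37.7 mL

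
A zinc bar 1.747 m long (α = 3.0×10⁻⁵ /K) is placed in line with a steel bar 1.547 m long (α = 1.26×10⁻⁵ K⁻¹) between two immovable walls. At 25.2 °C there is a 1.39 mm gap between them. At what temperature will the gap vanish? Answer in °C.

T = 44.5 °C

α₁L₁ = 5.241×10⁻⁵ m/K, α₂L₂ = 1.94922×10⁻⁵ m/K → total 7.19022×10⁻⁵ m/K
ΔT = g/(α₁L₁+α₂L₂) = 1.39×10⁻³ / 7.19022×10⁻⁵ = 19.332 K
T = 25.2 + 19.332 = 44.532 °C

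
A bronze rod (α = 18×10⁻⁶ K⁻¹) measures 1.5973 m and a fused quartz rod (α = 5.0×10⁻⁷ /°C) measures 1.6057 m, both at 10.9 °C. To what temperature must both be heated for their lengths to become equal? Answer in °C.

T = 311.5 °C

Equal length when α₁L₁ΔT − α₂L₂ΔT = L₂ − L₁ = 8.40×10⁻³ m
α₁L₁ = 2.87514×10⁻⁵, α₂L₂ = 8.0285×10⁻⁷ → Δ(αL) = 2.794855×10⁻⁵ m/K
ΔT = 8.40×10⁻³ / 2.794855×10⁻⁵ = 300.552 K, so T = 10.9 + 300.552 = 311.452 °C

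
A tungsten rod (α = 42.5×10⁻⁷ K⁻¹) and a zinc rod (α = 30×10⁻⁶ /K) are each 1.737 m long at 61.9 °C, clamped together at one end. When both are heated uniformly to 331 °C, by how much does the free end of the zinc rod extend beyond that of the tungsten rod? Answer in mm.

12.0 mm

ΔT = 269.1 K
tungsten: ΔL = 42.5×10⁻⁷ × 1.737 m × 269.1 = 1.9866×10⁻³ m = 1.9866 mm
zinc: ΔL = 30×10⁻⁶ × 1.737 m × 269.1 = 1.4023×10⁻² m = 14.023 mm
difference = 14.023 − 1.9866 = 12.0364 mm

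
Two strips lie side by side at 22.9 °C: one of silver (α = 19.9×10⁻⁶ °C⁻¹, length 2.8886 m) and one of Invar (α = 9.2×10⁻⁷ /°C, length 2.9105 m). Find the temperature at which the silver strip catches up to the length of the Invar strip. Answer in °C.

T = 422.5 °C

L₁(1 + α₁ΔT) = L₂(1 + α₂ΔT) ⇒ ΔT = (L₂ − L₁)/(α₁L₁ − α₂L₂)
L₂ − L₁ = 2.9105 − 2.8886 = 2.19×10⁻² m
α₁L₁ − α₂L₂ = 19.9×10⁻⁶×2.8886 − 9.2×10⁻⁷×2.9105 = 5.480548×10⁻⁵ m/K
ΔT = 2.19×10⁻² / 5.480548×10⁻⁵ = 399.595 K
T = 22.9 + 399.595 = 422.495 °C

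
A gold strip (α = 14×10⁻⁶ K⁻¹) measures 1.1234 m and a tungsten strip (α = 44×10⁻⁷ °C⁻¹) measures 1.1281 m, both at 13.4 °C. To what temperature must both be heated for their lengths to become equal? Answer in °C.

T = 450.0 °C

Equal length when α₁L₁ΔT − α₂L₂ΔT = L₂ − L₁ = 4.70×10⁻³ m
α₁L₁ = 1.57276×10⁻⁵, α₂L₂ = 4.96364×10⁻⁶ → Δ(αL) = 1.076396×10⁻⁵ m/K
ΔT = 4.70×10⁻³ / 1.076396×10⁻⁵ = 436.642 K, so T = 13.4 + 436.642 = 450.042 °C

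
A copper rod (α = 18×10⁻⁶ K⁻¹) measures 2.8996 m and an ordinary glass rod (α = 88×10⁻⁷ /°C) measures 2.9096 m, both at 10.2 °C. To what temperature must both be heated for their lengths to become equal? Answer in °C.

T = 386.3 °C

Equal length when α₁L₁ΔT − α₂L₂ΔT = L₂ − L₁ = 1.00×10⁻² m
α₁L₁ = 5.21928×10⁻⁵, α₂L₂ = 2.560448×10⁻⁵ → Δ(αL) = 2.658832×10⁻⁵ m/K
ΔT = 1.00×10⁻² / 2.658832×10⁻⁵ = 376.105 K, so T = 10.2 + 376.105 = 386.305 °C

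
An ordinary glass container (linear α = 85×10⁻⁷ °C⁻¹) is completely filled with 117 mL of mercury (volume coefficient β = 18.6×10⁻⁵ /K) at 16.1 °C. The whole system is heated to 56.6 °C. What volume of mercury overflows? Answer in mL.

The container also expands: β_container ≈ 3α = 2.55×10⁻⁵ /K
Net overflow = V₀(β_liq − 3α_cont)ΔT
β − 3α = 1.86×10⁻⁴ − 2.55×10⁻⁵ = 1.605×10⁻⁴ /K; ΔT = 40.5 K
ΔV = 117 × 1.605×10⁻⁴ × 40.5 = 0.761 mL

0.761 mL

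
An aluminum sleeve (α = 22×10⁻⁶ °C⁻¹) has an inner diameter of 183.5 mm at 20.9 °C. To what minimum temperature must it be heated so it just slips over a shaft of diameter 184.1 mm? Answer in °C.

T = 170 °C

Required Δd = 184.1 − 183.5 = 0.6 mm
Δd = αd₀ΔT ⇒ ΔT = Δd/(αd₀) = 0.6 / (22×10⁻⁶ × 183.5) = 148.63 K
T_min = 20.9 + 148.63 = 169.53 °C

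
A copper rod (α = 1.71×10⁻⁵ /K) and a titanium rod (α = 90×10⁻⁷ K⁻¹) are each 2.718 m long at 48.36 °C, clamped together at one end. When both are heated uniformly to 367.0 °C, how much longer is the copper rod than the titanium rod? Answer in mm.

ΔT = 318.64 K
copper: ΔL = 1.71×10⁻⁵ × 2.718 m × 318.64 = 1.4810×10⁻² m = 14.810 mm
titanium: ΔL = 90×10⁻⁷ × 2.718 m × 318.64 = 7.7946×10⁻³ m = 7.7946 mm
difference = 14.810 − 7.7946 = 7.0154 mm

7.02 mm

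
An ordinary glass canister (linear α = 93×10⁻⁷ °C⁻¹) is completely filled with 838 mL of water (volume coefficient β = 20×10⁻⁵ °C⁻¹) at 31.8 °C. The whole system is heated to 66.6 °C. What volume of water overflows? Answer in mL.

5.02 mL

The canister also expands: β_container ≈ 3α = 2.79×10⁻⁵ /K
Net overflow = V₀(β_liq − 3α_cont)ΔT
β − 3α = 2.00×10⁻⁴ − 2.79×10⁻⁵ = 1.721×10⁻⁴ /K; ΔT = 34.8 K
ΔV = 838 × 1.721×10⁻⁴ × 34.8 = 5.02 mL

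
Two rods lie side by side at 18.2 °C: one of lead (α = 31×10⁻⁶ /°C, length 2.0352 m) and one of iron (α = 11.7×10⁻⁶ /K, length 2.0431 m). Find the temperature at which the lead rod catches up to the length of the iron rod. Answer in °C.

T = 219.8 °C

Equal length when α₁L₁ΔT − α₂L₂ΔT = L₂ − L₁ = 7.90×10⁻³ m
α₁L₁ = 6.30912×10⁻⁵, α₂L₂ = 2.390427×10⁻⁵ → Δ(αL) = 3.918693×10⁻⁵ m/K
ΔT = 7.90×10⁻³ / 3.918693×10⁻⁵ = 201.598 K, so T = 18.2 + 201.598 = 219.798 °C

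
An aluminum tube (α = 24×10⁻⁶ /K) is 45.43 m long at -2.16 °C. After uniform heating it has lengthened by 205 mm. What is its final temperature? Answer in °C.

ΔL = αL₀ΔT ⇒ ΔT = ΔL / (αL₀)
ΔT = 205×10⁻³ m / (24×10⁻⁶ × 45.43 m) = 188.02 K
T = -2.16 + 188.02 = 185.86 °C

T = 186 °C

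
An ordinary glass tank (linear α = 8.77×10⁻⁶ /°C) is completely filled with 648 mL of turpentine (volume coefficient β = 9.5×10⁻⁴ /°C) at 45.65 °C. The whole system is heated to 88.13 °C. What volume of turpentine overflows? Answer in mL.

25.4 mL

The tank also expands: β_container ≈ 3α = 2.631×10⁻⁵ /K
Net overflow = V₀(β_liq − 3α_cont)ΔT
β − 3α = 9.50×10⁻⁴ − 2.631×10⁻⁵ = 9.2369×10⁻⁴ /K; ΔT = 42.48 K
ΔV = 648 × 9.2369×10⁻⁴ × 42.48 = 25.4 mL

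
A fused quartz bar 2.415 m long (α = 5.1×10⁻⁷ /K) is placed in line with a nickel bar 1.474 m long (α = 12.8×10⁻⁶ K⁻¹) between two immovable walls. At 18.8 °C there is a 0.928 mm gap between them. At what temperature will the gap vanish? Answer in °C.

α₁L₁ = 1.23165×10⁻⁶ m/K, α₂L₂ = 1.88672×10⁻⁵ m/K → total 2.009885×10⁻⁵ m/K
ΔT = g/(α₁L₁+α₂L₂) = 9.28×10⁻⁴ / 2.009885×10⁻⁵ = 46.172 K
T = 18.8 + 46.172 = 64.972 °C

T = 65.0 °C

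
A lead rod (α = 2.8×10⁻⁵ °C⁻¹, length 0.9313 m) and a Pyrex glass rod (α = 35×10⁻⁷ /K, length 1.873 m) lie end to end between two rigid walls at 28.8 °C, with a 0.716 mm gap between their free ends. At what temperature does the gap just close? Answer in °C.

α₁L₁ = 2.60764×10⁻⁵ m/K, α₂L₂ = 6.5555×10⁻⁶ m/K → total 3.26319×10⁻⁵ m/K
ΔT = g/(α₁L₁+α₂L₂) = 7.16×10⁻⁴ / 3.26319×10⁻⁵ = 21.942 K
T = 28.8 + 21.942 = 50.742 °C

T = 50.7 °C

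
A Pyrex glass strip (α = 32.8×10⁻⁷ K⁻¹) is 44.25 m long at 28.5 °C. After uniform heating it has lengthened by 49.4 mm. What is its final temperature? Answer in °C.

T = 369 °C

ΔL = αL₀ΔT ⇒ ΔT = ΔL / (αL₀)
ΔT = 49.4×10⁻³ m / (32.8×10⁻⁷ × 44.25 m) = 340.36 K
T = 28.5 + 340.36 = 368.86 °C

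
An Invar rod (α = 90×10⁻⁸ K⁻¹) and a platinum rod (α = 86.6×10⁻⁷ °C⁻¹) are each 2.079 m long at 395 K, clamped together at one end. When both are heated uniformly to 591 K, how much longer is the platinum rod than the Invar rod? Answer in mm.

3.16 mm

ΔT = 196 K
Invar: ΔL = 90×10⁻⁸ × 2.079 m × 196 = 3.6674×10⁻⁴ m = 0.36674 mm
platinum: ΔL = 86.6×10⁻⁷ × 2.079 m × 196 = 3.5288×10⁻³ m = 3.5288 mm
difference = 3.5288 − 0.36674 = 3.16206 mm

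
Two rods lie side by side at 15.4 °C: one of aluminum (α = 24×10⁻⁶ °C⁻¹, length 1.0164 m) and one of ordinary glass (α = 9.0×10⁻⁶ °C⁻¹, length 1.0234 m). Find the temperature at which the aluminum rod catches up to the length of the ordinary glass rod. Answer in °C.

T = 476.4 °C

Equal length when α₁L₁ΔT − α₂L₂ΔT = L₂ − L₁ = 7.00×10⁻³ m
α₁L₁ = 2.43936×10⁻⁵, α₂L₂ = 9.2106×10⁻⁶ → Δ(αL) = 1.5183×10⁻⁵ m/K
ΔT = 7.00×10⁻³ / 1.5183×10⁻⁵ = 461.042 K, so T = 15.4 + 461.042 = 476.442 °C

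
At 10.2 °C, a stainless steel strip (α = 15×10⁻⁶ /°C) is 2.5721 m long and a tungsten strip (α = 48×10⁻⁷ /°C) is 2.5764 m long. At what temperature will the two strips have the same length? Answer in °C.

Equal length when α₁L₁ΔT − α₂L₂ΔT = L₂ − L₁ = 4.30×10⁻³ m
α₁L₁ = 3.85815×10⁻⁵, α₂L₂ = 1.236672×10⁻⁵ → Δ(αL) = 2.621478×10⁻⁵ m/K
ΔT = 4.30×10⁻³ / 2.621478×10⁻⁵ = 164.030 K, so T = 10.2 + 164.030 = 174.230 °C

T = 174.2 °C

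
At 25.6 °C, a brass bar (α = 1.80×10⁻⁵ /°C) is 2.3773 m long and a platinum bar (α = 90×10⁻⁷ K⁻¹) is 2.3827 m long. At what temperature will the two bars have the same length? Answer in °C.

T = 278.6 °C

L₁(1 + α₁ΔT) = L₂(1 + α₂ΔT) ⇒ ΔT = (L₂ − L₁)/(α₁L₁ − α₂L₂)
L₂ − L₁ = 2.3827 − 2.3773 = 5.40×10⁻³ m
α₁L₁ − α₂L₂ = 1.80×10⁻⁵×2.3773 − 90×10⁻⁷×2.3827 = 2.13471×10⁻⁵ m/K
ΔT = 5.40×10⁻³ / 2.13471×10⁻⁵ = 252.962 K
T = 25.6 + 252.962 = 278.562 °C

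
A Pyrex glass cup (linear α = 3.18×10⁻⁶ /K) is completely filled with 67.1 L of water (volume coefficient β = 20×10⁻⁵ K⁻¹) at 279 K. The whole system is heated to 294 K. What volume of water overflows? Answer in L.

The cup also expands: β_container ≈ 3α = 9.54×10⁻⁶ /K
Net overflow = V₀(β_liq − 3α_cont)ΔT
β − 3α = 2.00×10⁻⁴ − 9.54×10⁻⁶ = 1.9046×10⁻⁴ /K; ΔT = 15 K
ΔV = 67.1 × 1.9046×10⁻⁴ × 15 = 0.192 L

0.192 L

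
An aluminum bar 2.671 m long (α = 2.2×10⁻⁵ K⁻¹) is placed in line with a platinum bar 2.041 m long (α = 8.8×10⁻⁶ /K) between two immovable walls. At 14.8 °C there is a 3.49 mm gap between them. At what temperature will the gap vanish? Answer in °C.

T = 60.3 °C

Gap closes when ΔL₁ + ΔL₂ = 3.49 mm = 3.49×10⁻³ m
(α₁L₁ + α₂L₂)ΔT = g
α₁L₁ + α₂L₂ = 2.2×10⁻⁵×2.671 + 8.8×10⁻⁶×2.041 = 7.67228×10⁻⁵ m/K
ΔT = 3.49×10⁻³ / 7.67228×10⁻⁵ = 45.488 K
T = 14.8 + 45.488 = 60.288 °C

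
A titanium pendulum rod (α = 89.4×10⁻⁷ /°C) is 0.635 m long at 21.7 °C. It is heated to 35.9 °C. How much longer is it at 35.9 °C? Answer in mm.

ΔL = 0.0806 mm

|ΔT| = |35.9 − 21.7| = 14.2 K
ΔL = αL₀ΔT = (89.4×10⁻⁷)(0.635)(14.2) = 8.06×10⁻⁵ m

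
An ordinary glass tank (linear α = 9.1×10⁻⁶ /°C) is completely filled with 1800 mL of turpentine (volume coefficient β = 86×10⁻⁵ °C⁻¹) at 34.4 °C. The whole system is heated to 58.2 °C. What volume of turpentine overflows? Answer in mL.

The tank also expands: β_container ≈ 3α = 2.73×10⁻⁵ /K
Net overflow = V₀(β_liq − 3α_cont)ΔT
β − 3α = 8.60×10⁻⁴ − 2.73×10⁻⁵ = 8.327×10⁻⁴ /K; ΔT = 23.8 K
ΔV = 1800 × 8.327×10⁻⁴ × 23.8 = 35.7 mL

35.7 mL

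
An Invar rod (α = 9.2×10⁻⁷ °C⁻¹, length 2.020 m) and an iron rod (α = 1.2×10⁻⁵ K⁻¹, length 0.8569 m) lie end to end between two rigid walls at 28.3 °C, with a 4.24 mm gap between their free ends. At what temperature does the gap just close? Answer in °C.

Gap closes when ΔL₁ + ΔL₂ = 4.24 mm = 4.24×10⁻³ m
(α₁L₁ + α₂L₂)ΔT = g
α₁L₁ + α₂L₂ = 9.2×10⁻⁷×2.020 + 1.2×10⁻⁵×0.8569 = 1.21412×10⁻⁵ m/K
ΔT = 4.24×10⁻³ / 1.21412×10⁻⁵ = 349.22 K
T = 28.3 + 349.22 = 377.52 °C

T = 378 °C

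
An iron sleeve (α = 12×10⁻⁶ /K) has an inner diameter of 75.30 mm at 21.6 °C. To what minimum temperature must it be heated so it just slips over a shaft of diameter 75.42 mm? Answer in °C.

T = 154 °C

Required Δd = 75.42 − 75.30 = 0.12 mm
Δd = αd₀ΔT ⇒ ΔT = Δd/(αd₀) = 0.12 / (12×10⁻⁶ × 75.30) = 132.80 K
T_min = 21.6 + 132.80 = 154.40 °C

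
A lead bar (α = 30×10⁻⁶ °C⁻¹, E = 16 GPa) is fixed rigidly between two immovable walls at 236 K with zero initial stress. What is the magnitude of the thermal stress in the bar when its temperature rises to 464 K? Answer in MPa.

Fully constrained: the free strain ε = αΔT is blocked, so σ = Eε = EαΔT.
|ΔT| = 228 K
σ = 16.0×10⁹ × 30×10⁻⁶ × 228 = 1.09×10⁸ Pa

σ = 109 MPa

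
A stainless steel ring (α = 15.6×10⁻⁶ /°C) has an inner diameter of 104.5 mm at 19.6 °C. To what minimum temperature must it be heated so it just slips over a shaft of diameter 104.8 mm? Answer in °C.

T = 204 °C

Required Δd = 104.8 − 104.5 = 0.3 mm
Δd = αd₀ΔT ⇒ ΔT = Δd/(αd₀) = 0.3 / (15.6×10⁻⁶ × 104.5) = 184.03 K
T_min = 19.6 + 184.03 = 203.63 °C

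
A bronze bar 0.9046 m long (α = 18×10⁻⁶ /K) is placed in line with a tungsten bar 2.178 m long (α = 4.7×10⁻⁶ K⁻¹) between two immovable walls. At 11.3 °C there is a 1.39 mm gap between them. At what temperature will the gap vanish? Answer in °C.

α₁L₁ = 1.62828×10⁻⁵ m/K, α₂L₂ = 1.02366×10⁻⁵ m/K → total 2.65194×10⁻⁵ m/K
ΔT = g/(α₁L₁+α₂L₂) = 1.39×10⁻³ / 2.65194×10⁻⁵ = 52.414 K
T = 11.3 + 52.414 = 63.714 °C

T = 63.7 °C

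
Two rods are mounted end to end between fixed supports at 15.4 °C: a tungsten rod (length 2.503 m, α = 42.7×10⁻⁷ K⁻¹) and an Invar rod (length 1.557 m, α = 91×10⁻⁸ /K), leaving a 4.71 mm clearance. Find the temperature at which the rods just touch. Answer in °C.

T = 405 °C

α₁L₁ = 1.068781×10⁻⁵ m/K, α₂L₂ = 1.41687×10⁻⁶ m/K → total 1.210468×10⁻⁵ m/K
ΔT = g/(α₁L₁+α₂L₂) = 4.71×10⁻³ / 1.210468×10⁻⁵ = 389.11 K
T = 15.4 + 389.11 = 404.51 °C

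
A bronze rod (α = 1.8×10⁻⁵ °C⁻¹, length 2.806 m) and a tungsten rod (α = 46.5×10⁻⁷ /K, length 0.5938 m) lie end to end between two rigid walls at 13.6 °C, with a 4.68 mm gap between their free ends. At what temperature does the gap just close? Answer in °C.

Gap closes when ΔL₁ + ΔL₂ = 4.68 mm = 4.68×10⁻³ m
(α₁L₁ + α₂L₂)ΔT = g
α₁L₁ + α₂L₂ = 1.8×10⁻⁵×2.806 + 46.5×10⁻⁷×0.5938 = 5.326917×10⁻⁵ m/K
ΔT = 4.68×10⁻³ / 5.326917×10⁻⁵ = 87.86 K
T = 13.6 + 87.86 = 101.46 °C

T = 101 °C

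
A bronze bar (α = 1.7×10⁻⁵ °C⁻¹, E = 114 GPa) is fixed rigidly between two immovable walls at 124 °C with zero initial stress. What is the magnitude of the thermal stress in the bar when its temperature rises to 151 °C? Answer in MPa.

Fully constrained: the free strain ε = αΔT is blocked, so σ = Eε = EαΔT.
|ΔT| = 27 K
σ = 114×10⁹ × 1.7×10⁻⁵ × 27 = 5.23×10⁷ Pa

σ = 52.3 MPa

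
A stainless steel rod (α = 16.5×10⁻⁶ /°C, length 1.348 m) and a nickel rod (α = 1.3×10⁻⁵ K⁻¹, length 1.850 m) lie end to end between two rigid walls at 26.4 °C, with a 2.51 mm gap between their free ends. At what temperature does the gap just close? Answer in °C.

T = 80.6 °C

α₁L₁ = 2.2242×10⁻⁵ m/K, α₂L₂ = 2.405×10⁻⁵ m/K → total 4.6292×10⁻⁵ m/K
ΔT = g/(α₁L₁+α₂L₂) = 2.51×10⁻³ / 4.6292×10⁻⁵ = 54.221 K
T = 26.4 + 54.221 = 80.621 °C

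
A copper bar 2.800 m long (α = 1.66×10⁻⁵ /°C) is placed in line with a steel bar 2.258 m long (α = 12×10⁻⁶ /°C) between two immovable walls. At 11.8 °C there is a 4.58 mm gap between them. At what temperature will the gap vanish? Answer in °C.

Gap closes when ΔL₁ + ΔL₂ = 4.58 mm = 4.58×10⁻³ m
(α₁L₁ + α₂L₂)ΔT = g
α₁L₁ + α₂L₂ = 1.66×10⁻⁵×2.800 + 12×10⁻⁶×2.258 = 7.3576×10⁻⁵ m/K
ΔT = 4.58×10⁻³ / 7.3576×10⁻⁵ = 62.249 K
T = 11.8 + 62.249 = 74.049 °C

T = 74.0 °C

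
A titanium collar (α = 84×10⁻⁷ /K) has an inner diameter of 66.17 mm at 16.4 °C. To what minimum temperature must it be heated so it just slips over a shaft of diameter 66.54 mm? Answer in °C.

Required Δd = 66.54 − 66.17 = 0.37 mm
Δd = αd₀ΔT ⇒ ΔT = Δd/(αd₀) = 0.37 / (84×10⁻⁷ × 66.17) = 665.67 K
T_min = 16.4 + 665.67 = 682.07 °C

T = 682 °C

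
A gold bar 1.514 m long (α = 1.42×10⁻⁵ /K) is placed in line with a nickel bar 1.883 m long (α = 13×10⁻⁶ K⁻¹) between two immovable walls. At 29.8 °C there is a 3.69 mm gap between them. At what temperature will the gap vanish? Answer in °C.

Gap closes when ΔL₁ + ΔL₂ = 3.69 mm = 3.69×10⁻³ m
(α₁L₁ + α₂L₂)ΔT = g
α₁L₁ + α₂L₂ = 1.42×10⁻⁵×1.514 + 13×10⁻⁶×1.883 = 4.59778×10⁻⁵ m/K
ΔT = 3.69×10⁻³ / 4.59778×10⁻⁵ = 80.26 K
T = 29.8 + 80.26 = 110.06 °C

T = 110 °C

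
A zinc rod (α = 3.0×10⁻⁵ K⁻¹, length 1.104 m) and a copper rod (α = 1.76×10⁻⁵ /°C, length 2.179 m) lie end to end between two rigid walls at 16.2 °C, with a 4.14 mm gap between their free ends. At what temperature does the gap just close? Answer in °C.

T = 74.1 °C

Gap closes when ΔL₁ + ΔL₂ = 4.14 mm = 4.14×10⁻³ m
(α₁L₁ + α₂L₂)ΔT = g
α₁L₁ + α₂L₂ = 3.0×10⁻⁵×1.104 + 1.76×10⁻⁵×2.179 = 7.14704×10⁻⁵ m/K
ΔT = 4.14×10⁻³ / 7.14704×10⁻⁵ = 57.926 K
T = 16.2 + 57.926 = 74.126 °C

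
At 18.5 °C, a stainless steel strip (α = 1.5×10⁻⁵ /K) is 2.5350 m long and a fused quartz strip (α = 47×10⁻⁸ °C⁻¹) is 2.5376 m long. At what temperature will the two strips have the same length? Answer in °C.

L₁(1 + α₁ΔT) = L₂(1 + α₂ΔT) ⇒ ΔT = (L₂ − L₁)/(α₁L₁ − α₂L₂)
L₂ − L₁ = 2.5376 − 2.5350 = 2.60×10⁻³ m
α₁L₁ − α₂L₂ = 1.5×10⁻⁵×2.5350 − 47×10⁻⁸×2.5376 = 3.6832328×10⁻⁵ m/K
ΔT = 2.60×10⁻³ / 3.6832328×10⁻⁵ = 70.5902 K
T = 18.5 + 70.5902 = 89.0902 °C

T = 89.09 °C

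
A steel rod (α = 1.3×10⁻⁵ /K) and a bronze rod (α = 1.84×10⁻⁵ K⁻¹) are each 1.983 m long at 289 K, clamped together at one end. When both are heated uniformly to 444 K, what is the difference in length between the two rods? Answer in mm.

1.66 mm

ΔT = 155 K
steel: ΔL = 1.3×10⁻⁵ × 1.983 m × 155 = 3.9957×10⁻³ m = 3.9957 mm
bronze: ΔL = 1.84×10⁻⁵ × 1.983 m × 155 = 5.6555×10⁻³ m = 5.6555 mm
difference = 5.6555 − 3.9957 = 1.6598 mm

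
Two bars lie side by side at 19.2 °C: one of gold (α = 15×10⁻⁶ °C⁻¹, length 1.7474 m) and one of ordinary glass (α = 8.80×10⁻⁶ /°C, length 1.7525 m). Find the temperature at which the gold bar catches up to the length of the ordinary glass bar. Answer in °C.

Equal length when α₁L₁ΔT − α₂L₂ΔT = L₂ − L₁ = 5.10×10⁻³ m
α₁L₁ = 2.6211×10⁻⁵, α₂L₂ = 1.5422×10⁻⁵ → Δ(αL) = 1.0789×10⁻⁵ m/K
ΔT = 5.10×10⁻³ / 1.0789×10⁻⁵ = 472.704 K, so T = 19.2 + 472.704 = 491.904 °C

T = 491.9 °C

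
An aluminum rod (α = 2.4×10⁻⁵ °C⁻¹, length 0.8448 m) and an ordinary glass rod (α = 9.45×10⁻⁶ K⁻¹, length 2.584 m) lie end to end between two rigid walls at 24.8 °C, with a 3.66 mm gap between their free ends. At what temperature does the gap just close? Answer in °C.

Gap closes when ΔL₁ + ΔL₂ = 3.66 mm = 3.66×10⁻³ m
(α₁L₁ + α₂L₂)ΔT = g
α₁L₁ + α₂L₂ = 2.4×10⁻⁵×0.8448 + 9.45×10⁻⁶×2.584 = 4.4694×10⁻⁵ m/K
ΔT = 3.66×10⁻³ / 4.4694×10⁻⁵ = 81.89 K
T = 24.8 + 81.89 = 106.69 °C

T = 107 °C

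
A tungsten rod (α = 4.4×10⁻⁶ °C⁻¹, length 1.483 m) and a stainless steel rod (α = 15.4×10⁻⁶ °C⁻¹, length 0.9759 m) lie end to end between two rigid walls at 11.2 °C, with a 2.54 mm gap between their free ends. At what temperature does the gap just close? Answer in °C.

T = 129 °C

α₁L₁ = 6.5252×10⁻⁶ m/K, α₂L₂ = 1.502886×10⁻⁵ m/K → total 2.155406×10⁻⁵ m/K
ΔT = g/(α₁L₁+α₂L₂) = 2.54×10⁻³ / 2.155406×10⁻⁵ = 117.84 K
T = 11.2 + 117.84 = 129.04 °C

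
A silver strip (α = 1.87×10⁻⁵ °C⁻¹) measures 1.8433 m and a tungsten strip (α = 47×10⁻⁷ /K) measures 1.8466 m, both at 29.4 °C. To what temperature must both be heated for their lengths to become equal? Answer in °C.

T = 157.4 °C

L₁(1 + α₁ΔT) = L₂(1 + α₂ΔT) ⇒ ΔT = (L₂ − L₁)/(α₁L₁ − α₂L₂)
L₂ − L₁ = 1.8466 − 1.8433 = 3.30×10⁻³ m
α₁L₁ − α₂L₂ = 1.87×10⁻⁵×1.8433 − 47×10⁻⁷×1.8466 = 2.579069×10⁻⁵ m/K
ΔT = 3.30×10⁻³ / 2.579069×10⁻⁵ = 127.953 K
T = 29.4 + 127.953 = 157.353 °C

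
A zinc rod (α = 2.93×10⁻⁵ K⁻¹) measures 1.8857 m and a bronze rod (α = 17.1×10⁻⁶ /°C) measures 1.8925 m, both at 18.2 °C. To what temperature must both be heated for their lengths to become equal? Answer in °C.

T = 315.3 °C

Equal length when α₁L₁ΔT − α₂L₂ΔT = L₂ − L₁ = 6.80×10⁻³ m
α₁L₁ = 5.525101×10⁻⁵, α₂L₂ = 3.236175×10⁻⁵ → Δ(αL) = 2.288926×10⁻⁵ m/K
ΔT = 6.80×10⁻³ / 2.288926×10⁻⁵ = 297.083 K, so T = 18.2 + 297.083 = 315.283 °C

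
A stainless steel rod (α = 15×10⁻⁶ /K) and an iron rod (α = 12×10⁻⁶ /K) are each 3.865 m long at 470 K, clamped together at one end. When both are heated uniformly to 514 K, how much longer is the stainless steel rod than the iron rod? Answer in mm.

ΔT = 44 K
stainless steel: ΔL = 15×10⁻⁶ × 3.865 m × 44 = 2.5509×10⁻³ m = 2.5509 mm
iron: ΔL = 12×10⁻⁶ × 3.865 m × 44 = 2.0407×10⁻³ m = 2.0407 mm
difference = 2.5509 − 2.0407 = 0.5102 mm

0.510 mm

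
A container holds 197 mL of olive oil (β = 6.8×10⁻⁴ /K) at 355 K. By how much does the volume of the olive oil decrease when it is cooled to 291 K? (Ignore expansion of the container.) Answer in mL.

|ΔT| = |291 − 355| = 64 K
ΔV = βV₀ΔT = (6.8×10⁻⁴)(197)(64) = 8.57 mL

ΔV = 8.57 mL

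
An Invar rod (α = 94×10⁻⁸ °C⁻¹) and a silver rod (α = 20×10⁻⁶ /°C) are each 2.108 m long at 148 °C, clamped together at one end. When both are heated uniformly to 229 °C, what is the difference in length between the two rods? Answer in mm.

ΔT = 81 K
Invar: ΔL = 94×10⁻⁸ × 2.108 m × 81 = 1.6050×10⁻⁴ m = 0.16050 mm
silver: ΔL = 20×10⁻⁶ × 2.108 m × 81 = 3.4150×10⁻³ m = 3.4150 mm
difference = 3.4150 − 0.16050 = 3.2545 mm

3.25 mm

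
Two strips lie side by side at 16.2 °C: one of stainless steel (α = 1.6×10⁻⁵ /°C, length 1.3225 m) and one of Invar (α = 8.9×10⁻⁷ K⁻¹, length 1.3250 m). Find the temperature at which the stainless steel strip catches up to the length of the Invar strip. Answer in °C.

T = 141.3 °C

Equal length when α₁L₁ΔT − α₂L₂ΔT = L₂ − L₁ = 2.50×10⁻³ m
α₁L₁ = 2.116×10⁻⁵, α₂L₂ = 1.17925×10⁻⁶ → Δ(αL) = 1.998075×10⁻⁵ m/K
ΔT = 2.50×10⁻³ / 1.998075×10⁻⁵ = 125.120 K, so T = 16.2 + 125.120 = 141.320 °C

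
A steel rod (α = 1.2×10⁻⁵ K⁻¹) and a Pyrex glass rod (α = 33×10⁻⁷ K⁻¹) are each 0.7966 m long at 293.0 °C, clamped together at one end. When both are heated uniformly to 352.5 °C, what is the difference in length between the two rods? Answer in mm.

0.412 mm

ΔT = 59.5 K
steel: ΔL = 1.2×10⁻⁵ × 0.7966 m × 59.5 = 5.6877×10⁻⁴ m = 0.56877 mm
Pyrex glass: ΔL = 33×10⁻⁷ × 0.7966 m × 59.5 = 1.5641×10⁻⁴ m = 0.15641 mm
difference = 0.56877 − 0.15641 = 0.41236 mm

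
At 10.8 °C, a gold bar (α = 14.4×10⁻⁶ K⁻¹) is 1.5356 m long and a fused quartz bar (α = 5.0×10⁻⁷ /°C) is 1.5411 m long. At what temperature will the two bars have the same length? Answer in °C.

L₁(1 + α₁ΔT) = L₂(1 + α₂ΔT) ⇒ ΔT = (L₂ − L₁)/(α₁L₁ − α₂L₂)
L₂ − L₁ = 1.5411 − 1.5356 = 5.50×10⁻³ m
α₁L₁ − α₂L₂ = 14.4×10⁻⁶×1.5356 − 5.0×10⁻⁷×1.5411 = 2.134209×10⁻⁵ m/K
ΔT = 5.50×10⁻³ / 2.134209×10⁻⁵ = 257.707 K
T = 10.8 + 257.707 = 268.507 °C

T = 268.5 °C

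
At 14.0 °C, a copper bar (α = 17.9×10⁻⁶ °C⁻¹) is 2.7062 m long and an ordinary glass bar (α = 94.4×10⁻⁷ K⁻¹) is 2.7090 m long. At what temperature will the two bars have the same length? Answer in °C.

T = 136.4 °C

L₁(1 + α₁ΔT) = L₂(1 + α₂ΔT) ⇒ ΔT = (L₂ − L₁)/(α₁L₁ − α₂L₂)
L₂ − L₁ = 2.7090 − 2.7062 = 2.80×10⁻³ m
α₁L₁ − α₂L₂ = 17.9×10⁻⁶×2.7062 − 94.4×10⁻⁷×2.7090 = 2.286802×10⁻⁵ m/K
ΔT = 2.80×10⁻³ / 2.286802×10⁻⁵ = 122.442 K
T = 14.0 + 122.442 = 136.442 °C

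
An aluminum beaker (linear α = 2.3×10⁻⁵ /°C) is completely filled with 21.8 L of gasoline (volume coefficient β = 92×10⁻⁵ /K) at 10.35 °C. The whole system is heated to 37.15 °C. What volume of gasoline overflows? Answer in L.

The beaker also expands: β_container ≈ 3α = 6.9×10⁻⁵ /K
Net overflow = V₀(β_liq − 3α_cont)ΔT
β − 3α = 9.20×10⁻⁴ − 6.9×10⁻⁵ = 8.51×10⁻⁴ /K; ΔT = 26.80 K
ΔV = 21.8 × 8.51×10⁻⁴ × 26.80 = 0.497 L

0.497 L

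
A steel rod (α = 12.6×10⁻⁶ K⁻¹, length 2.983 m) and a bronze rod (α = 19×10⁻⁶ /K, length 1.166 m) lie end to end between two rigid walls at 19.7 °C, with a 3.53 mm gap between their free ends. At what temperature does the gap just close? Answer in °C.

T = 78.8 °C

Gap closes when ΔL₁ + ΔL₂ = 3.53 mm = 3.53×10⁻³ m
(α₁L₁ + α₂L₂)ΔT = g
α₁L₁ + α₂L₂ = 12.6×10⁻⁶×2.983 + 19×10⁻⁶×1.166 = 5.97398×10⁻⁵ m/K
ΔT = 3.53×10⁻³ / 5.97398×10⁻⁵ = 59.090 K
T = 19.7 + 59.090 = 78.790 °C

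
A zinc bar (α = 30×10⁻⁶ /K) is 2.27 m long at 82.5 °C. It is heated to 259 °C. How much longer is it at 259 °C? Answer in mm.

|ΔT| = |259 − 82.5| = 176.5 K
ΔL = αL₀ΔT = (30×10⁻⁶)(2.27)(176.5) = 1.20×10⁻² m

ΔL = 12.0 mm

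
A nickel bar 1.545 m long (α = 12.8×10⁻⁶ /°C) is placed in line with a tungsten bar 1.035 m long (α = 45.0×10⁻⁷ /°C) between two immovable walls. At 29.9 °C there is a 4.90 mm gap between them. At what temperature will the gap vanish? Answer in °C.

Gap closes when ΔL₁ + ΔL₂ = 4.90 mm = 4.90×10⁻³ m
(α₁L₁ + α₂L₂)ΔT = g
α₁L₁ + α₂L₂ = 12.8×10⁻⁶×1.545 + 45.0×10⁻⁷×1.035 = 2.44335×10⁻⁵ m/K
ΔT = 4.90×10⁻³ / 2.44335×10⁻⁵ = 200.54 K
T = 29.9 + 200.54 = 230.44 °C

T = 230 °C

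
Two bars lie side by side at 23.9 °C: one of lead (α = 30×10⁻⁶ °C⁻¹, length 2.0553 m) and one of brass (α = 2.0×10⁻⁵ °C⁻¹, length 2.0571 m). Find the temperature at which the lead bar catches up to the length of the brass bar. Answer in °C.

L₁(1 + α₁ΔT) = L₂(1 + α₂ΔT) ⇒ ΔT = (L₂ − L₁)/(α₁L₁ − α₂L₂)
L₂ − L₁ = 2.0571 − 2.0553 = 1.80×10⁻³ m
α₁L₁ − α₂L₂ = 30×10⁻⁶×2.0553 − 2.0×10⁻⁵×2.0571 = 2.0517×10⁻⁵ m/K
ΔT = 1.80×10⁻³ / 2.0517×10⁻⁵ = 87.732 K
T = 23.9 + 87.732 = 111.632 °C

T = 111.6 °C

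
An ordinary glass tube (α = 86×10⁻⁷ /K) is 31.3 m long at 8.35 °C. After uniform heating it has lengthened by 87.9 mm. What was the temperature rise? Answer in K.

ΔT = 327 K

ΔL = αL₀ΔT ⇒ ΔT = ΔL / (αL₀)
ΔT = 87.9×10⁻³ m / (86×10⁻⁷ × 31.3 m) = 326.55 K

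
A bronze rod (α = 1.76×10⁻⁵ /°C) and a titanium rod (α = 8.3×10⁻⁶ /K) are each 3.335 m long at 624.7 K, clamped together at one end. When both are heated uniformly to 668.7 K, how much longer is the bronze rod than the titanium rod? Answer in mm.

ΔT = 44.0 K
bronze: ΔL = 1.76×10⁻⁵ × 3.335 m × 44.0 = 2.5826×10⁻³ m = 2.5826 mm
titanium: ΔL = 8.3×10⁻⁶ × 3.335 m × 44.0 = 1.2179×10⁻³ m = 1.2179 mm
difference = 2.5826 − 1.2179 = 1.3647 mm

1.36 mm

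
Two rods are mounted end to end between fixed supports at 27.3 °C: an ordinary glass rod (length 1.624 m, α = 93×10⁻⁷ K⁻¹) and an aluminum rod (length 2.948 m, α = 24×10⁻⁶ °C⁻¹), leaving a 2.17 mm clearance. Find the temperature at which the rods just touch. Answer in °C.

Gap closes when ΔL₁ + ΔL₂ = 2.17 mm = 2.17×10⁻³ m
(α₁L₁ + α₂L₂)ΔT = g
α₁L₁ + α₂L₂ = 93×10⁻⁷×1.624 + 24×10⁻⁶×2.948 = 8.58552×10⁻⁵ m/K
ΔT = 2.17×10⁻³ / 8.58552×10⁻⁵ = 25.275 K
T = 27.3 + 25.275 = 52.575 °C

T = 52.6 °C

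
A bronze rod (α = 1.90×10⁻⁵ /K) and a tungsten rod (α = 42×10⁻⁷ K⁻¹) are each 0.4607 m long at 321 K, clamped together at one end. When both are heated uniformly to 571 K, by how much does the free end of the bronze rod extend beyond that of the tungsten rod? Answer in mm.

1.70 mm

ΔT = 250 K
bronze: ΔL = 1.90×10⁻⁵ × 0.4607 m × 250 = 2.1883×10⁻³ m = 2.1883 mm
tungsten: ΔL = 42×10⁻⁷ × 0.4607 m × 250 = 4.8373×10⁻⁴ m = 0.48373 mm
difference = 2.1883 − 0.48373 = 1.70457 mm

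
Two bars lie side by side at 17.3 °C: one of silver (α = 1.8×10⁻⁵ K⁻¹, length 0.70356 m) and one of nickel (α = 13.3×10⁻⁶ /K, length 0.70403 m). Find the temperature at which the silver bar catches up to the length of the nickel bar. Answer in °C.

L₁(1 + α₁ΔT) = L₂(1 + α₂ΔT) ⇒ ΔT = (L₂ − L₁)/(α₁L₁ − α₂L₂)
L₂ − L₁ = 0.70403 − 0.70356 = 4.70×10⁻⁴ m
α₁L₁ − α₂L₂ = 1.8×10⁻⁵×0.70356 − 13.3×10⁻⁶×0.70403 = 3.300481×10⁻⁶ m/K
ΔT = 4.70×10⁻⁴ / 3.300481×10⁻⁶ = 142.403 K
T = 17.3 + 142.403 = 159.703 °C

T = 159.7 °C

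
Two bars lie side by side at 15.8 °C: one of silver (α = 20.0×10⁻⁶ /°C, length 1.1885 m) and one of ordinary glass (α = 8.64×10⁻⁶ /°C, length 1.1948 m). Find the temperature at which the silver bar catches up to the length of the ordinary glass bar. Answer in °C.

L₁(1 + α₁ΔT) = L₂(1 + α₂ΔT) ⇒ ΔT = (L₂ − L₁)/(α₁L₁ − α₂L₂)
L₂ − L₁ = 1.1948 − 1.1885 = 6.30×10⁻³ m
α₁L₁ − α₂L₂ = 20.0×10⁻⁶×1.1885 − 8.64×10⁻⁶×1.1948 = 1.3446928×10⁻⁵ m/K
ΔT = 6.30×10⁻³ / 1.3446928×10⁻⁵ = 468.508 K
T = 15.8 + 468.508 = 484.308 °C

T = 484.3 °C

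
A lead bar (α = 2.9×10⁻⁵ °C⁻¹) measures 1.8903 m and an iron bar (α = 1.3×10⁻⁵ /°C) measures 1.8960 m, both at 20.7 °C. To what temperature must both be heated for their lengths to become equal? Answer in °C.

T = 209.6 °C

L₁(1 + α₁ΔT) = L₂(1 + α₂ΔT) ⇒ ΔT = (L₂ − L₁)/(α₁L₁ − α₂L₂)
L₂ − L₁ = 1.8960 − 1.8903 = 5.70×10⁻³ m
α₁L₁ − α₂L₂ = 2.9×10⁻⁵×1.8903 − 1.3×10⁻⁵×1.8960 = 3.01707×10⁻⁵ m/K
ΔT = 5.70×10⁻³ / 3.01707×10⁻⁵ = 188.925 K
T = 20.7 + 188.925 = 209.625 °C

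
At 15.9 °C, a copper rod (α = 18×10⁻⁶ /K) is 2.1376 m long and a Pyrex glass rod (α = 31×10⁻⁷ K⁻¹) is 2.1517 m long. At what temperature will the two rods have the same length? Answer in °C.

L₁(1 + α₁ΔT) = L₂(1 + α₂ΔT) ⇒ ΔT = (L₂ − L₁)/(α₁L₁ − α₂L₂)
L₂ − L₁ = 2.1517 − 2.1376 = 1.41×10⁻² m
α₁L₁ − α₂L₂ = 18×10⁻⁶×2.1376 − 31×10⁻⁷×2.1517 = 3.180653×10⁻⁵ m/K
ΔT = 1.41×10⁻² / 3.180653×10⁻⁵ = 443.305 K
T = 15.9 + 443.305 = 459.205 °C

T = 459.2 °C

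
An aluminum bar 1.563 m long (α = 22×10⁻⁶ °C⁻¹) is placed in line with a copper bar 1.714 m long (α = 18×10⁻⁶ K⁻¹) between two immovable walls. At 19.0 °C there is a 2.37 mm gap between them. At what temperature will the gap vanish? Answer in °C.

T = 55.3 °C

Gap closes when ΔL₁ + ΔL₂ = 2.37 mm = 2.37×10⁻³ m
(α₁L₁ + α₂L₂)ΔT = g
α₁L₁ + α₂L₂ = 22×10⁻⁶×1.563 + 18×10⁻⁶×1.714 = 6.5238×10⁻⁵ m/K
ΔT = 2.37×10⁻³ / 6.5238×10⁻⁵ = 36.329 K
T = 19.0 + 36.329 = 55.329 °C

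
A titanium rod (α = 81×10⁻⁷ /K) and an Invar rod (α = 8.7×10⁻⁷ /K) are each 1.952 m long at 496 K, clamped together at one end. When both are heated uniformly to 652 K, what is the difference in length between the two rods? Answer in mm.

ΔT = 156 K
titanium: ΔL = 81×10⁻⁷ × 1.952 m × 156 = 2.4665×10⁻³ m = 2.4665 mm
Invar: ΔL = 8.7×10⁻⁷ × 1.952 m × 156 = 2.6493×10⁻⁴ m = 0.26493 mm
difference = 2.4665 − 0.26493 = 2.20157 mm

2.20 mm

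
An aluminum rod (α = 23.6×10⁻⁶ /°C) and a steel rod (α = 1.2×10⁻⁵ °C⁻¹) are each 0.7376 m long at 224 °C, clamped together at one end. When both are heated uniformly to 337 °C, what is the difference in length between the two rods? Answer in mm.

ΔT = 113 K
aluminum: ΔL = 23.6×10⁻⁶ × 0.7376 m × 113 = 1.9670×10⁻³ m = 1.9670 mm
steel: ΔL = 1.2×10⁻⁵ × 0.7376 m × 113 = 1.0002×10⁻³ m = 1.0002 mm
difference = 1.9670 − 1.0002 = 0.9668 mm

0.967 mm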